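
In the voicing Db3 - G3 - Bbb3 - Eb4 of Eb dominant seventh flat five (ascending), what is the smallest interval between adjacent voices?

Adjacent intervals: Db3→G3 = augmented fourth; G3→Bbb3 = diminished third; Bbb3→Eb4 = augmented fourth.
The smallest is G3 to Bbb3, a diminished third (2 semitones).

diminished 3rd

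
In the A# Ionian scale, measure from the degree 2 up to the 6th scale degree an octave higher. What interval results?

The scale runs A# B# C## D# E# F## G##.
Degree 2 = B#; 6th scale degree (up an octave) = F##.
Counting 12 letters and 19 half steps from B# gives a perfect twelfth.

perfect twelfth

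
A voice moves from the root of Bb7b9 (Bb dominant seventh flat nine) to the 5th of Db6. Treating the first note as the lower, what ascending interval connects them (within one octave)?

minor seventh

Bb7b9 (Bb dominant seventh flat nine) has Bb as its root, and Db6 has Ab as its 5th.
From Bb to Ab: 10 semitones over a seventh = minor.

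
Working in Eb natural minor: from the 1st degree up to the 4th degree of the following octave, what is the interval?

perfect eleventh

Eb natural minor: Eb F Gb Ab Bb Cb Db.
1st degree = Eb; 4th degree (up an octave) = Ab.
Counting 11 letters and 17 half steps from Eb gives a perfect eleventh.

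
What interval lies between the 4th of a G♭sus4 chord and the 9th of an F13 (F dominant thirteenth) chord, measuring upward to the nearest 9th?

augmented fifth

G♭sus4 has C♭ as its 4th, and F13 (F dominant thirteenth) has G as its 9th.
C♭ up to G is 8 semitones, a half step wider than a perfect fifth, so the interval is augmented.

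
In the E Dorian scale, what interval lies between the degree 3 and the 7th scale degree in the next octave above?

E dorian: E F♯ G A B C♯ D.
Degree 3 = G; 7th degree (up an octave) = D.
G up to D spans 12 letter names and 19 semitones — a perfect twelfth.

perfect twelfth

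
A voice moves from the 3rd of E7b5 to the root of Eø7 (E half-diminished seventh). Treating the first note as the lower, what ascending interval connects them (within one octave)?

minor sixth

E7b5 has G♯ as its 3rd, and Eø7 (E half-diminished seventh) has E as its root.
6 letter names make it a sixth; at 8 semitones (a half step narrower than major) the quality is minor.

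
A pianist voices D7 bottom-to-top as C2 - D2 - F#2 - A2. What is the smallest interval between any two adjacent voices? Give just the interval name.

major second

Adjacent intervals: C2→D2 = major second; D2→F#2 = major third; F#2→A2 = minor third.
The smallest is C2 to D2, a major second (2 semitones).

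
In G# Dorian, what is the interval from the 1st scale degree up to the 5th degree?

G# dorian: G# A# B C# D# E# F#.
1st scale degree = G#; 5th scale degree = D#.
From G# to D# is 7 semitones, exactly the perfect fifth.

perfect fifth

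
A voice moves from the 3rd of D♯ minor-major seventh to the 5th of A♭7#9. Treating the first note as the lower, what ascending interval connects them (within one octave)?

The 3rd of D♯ minor-major seventh is F♯; the 5th of A♭7#9 is E♭.
From F♯ to E♭: 9 semitones over a seventh = diminished.

diminished seventh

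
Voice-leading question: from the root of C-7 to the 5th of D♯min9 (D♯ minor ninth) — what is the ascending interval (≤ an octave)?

augmented sixth

The root of C-7 is C; the 5th of D♯min9 (D♯ minor ninth) is A♯.
C up to A♯ is 10 semitones, a half step wider than a major sixth, so the interval is augmented.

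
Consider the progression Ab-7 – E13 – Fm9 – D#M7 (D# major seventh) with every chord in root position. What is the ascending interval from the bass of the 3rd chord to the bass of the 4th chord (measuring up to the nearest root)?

augmented 6th

The roots are F and D#.
From F to D#: 10 semitones over a sixth = augmented.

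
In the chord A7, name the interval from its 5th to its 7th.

Spelling the chord: A–C#–E–G.
So we need the interval from E up to G.
E up to G is 3 semitones, a half step narrower than a major third, so the interval is minor.

minor third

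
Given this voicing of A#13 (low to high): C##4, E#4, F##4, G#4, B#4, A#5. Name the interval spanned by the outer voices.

minor thirteenth

The outer voices are C##4 and A#5.
From C## to A#: 20 semitones over a thirteenth = minor.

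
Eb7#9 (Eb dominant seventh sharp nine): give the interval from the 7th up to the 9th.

Eb7#9 is spelled Eb–G–Bb–Db–F#.
That puts Db below F#.
Db up to F# is 5 semitones, a half step wider than a major third, so the interval is augmented.

augmented 3rd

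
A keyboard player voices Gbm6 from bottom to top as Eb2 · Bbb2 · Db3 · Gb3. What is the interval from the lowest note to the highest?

minor tenth

The outer voices are Eb2 and Gb3.
10 letter names make it a tenth; at 15 semitones (a half step narrower than major) the quality is minor.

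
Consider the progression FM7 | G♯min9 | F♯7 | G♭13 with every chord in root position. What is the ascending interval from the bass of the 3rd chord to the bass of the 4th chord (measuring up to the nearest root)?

diminished second

The roots are F♯ and G♭.
F♯ up to G♭ is 0 semitones, a whole step narrower than a major second, so the interval is diminished.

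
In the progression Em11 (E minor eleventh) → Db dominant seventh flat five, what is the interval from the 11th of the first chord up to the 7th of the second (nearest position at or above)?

diminished third

The 11th of Em11 (E minor eleventh) is A; the 7th of Db dominant seventh flat five is Cb.
3 letter names make it a third; at 2 semitones (a whole step narrower than major) the quality is diminished.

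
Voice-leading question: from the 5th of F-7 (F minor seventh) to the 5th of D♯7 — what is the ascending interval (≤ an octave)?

F-7 (F minor seventh) has C as its 5th, and D♯7 has A♯ as its 5th.
From C to A♯: 10 semitones over a sixth = augmented.

augmented sixth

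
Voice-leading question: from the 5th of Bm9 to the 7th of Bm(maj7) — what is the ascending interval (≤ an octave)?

The 5th of Bm9 is F#; the 7th of Bm(maj7) is A#.
F# up to A# spans 3 letter names and 4 semitones — a major third.

major third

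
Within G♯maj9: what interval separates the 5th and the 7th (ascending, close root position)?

G♯maj9 (G♯ major ninth): G♯–B♯–D♯–F𝄪–A♯.
The 5th is D♯ and the 7th is F𝄪.
Counting 3 letters and 4 half steps from D♯ gives a major third.

major 3rd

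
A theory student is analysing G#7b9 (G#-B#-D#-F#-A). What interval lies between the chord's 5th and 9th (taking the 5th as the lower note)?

The 5th is D# and the 9th is A.
5 letter names make it a fifth; at 6 semitones (a half step narrower than perfect) the quality is diminished.

diminished fifth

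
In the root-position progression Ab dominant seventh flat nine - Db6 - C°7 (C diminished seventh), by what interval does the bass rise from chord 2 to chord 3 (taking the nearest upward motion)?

The roots are Db and C.
Counting 7 letters and 11 half steps from Db gives a major seventh.

major seventh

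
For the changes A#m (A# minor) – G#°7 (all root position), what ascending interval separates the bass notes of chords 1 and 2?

The roots are A# and G#.
From A# to G#: 10 semitones over a seventh = minor.

minor seventh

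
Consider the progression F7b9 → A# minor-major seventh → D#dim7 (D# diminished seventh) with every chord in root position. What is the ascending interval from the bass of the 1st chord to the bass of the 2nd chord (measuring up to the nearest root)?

The roots are F and A#.
F up to A# is 5 semitones, a half step wider than a major third, so the interval is augmented.

A3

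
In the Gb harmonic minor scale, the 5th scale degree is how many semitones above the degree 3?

4

The scale is Gb Ab Bbb Cb Db Ebb F.
Bbb up to Db is a major third — 4 semitones.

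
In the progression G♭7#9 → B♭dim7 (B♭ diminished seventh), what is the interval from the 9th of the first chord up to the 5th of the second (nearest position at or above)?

diminished sixth

The 9th of G♭7#9 is A; the 5th of B♭dim7 (B♭ diminished seventh) is F♭.
6 letter names make it a sixth; at 7 semitones (a whole step narrower than major) the quality is diminished.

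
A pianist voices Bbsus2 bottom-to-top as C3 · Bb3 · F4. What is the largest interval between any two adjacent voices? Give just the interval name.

Adjacent intervals: C3→Bb3 = minor seventh; Bb3→F4 = perfect fifth.
The largest is C3 to Bb3, a minor seventh (10 semitones).

m7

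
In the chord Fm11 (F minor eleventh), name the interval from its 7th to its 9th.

major third

The chord tones of Fm11 are F Ab C Eb G Bb.
So we need the interval from Eb up to G.
From Eb to G is 4 semitones, exactly the major third.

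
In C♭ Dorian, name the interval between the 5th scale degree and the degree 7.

minor 3rd

Spelling C♭ Dorian: C♭ D♭ E𝄫 F♭ G♭ A♭ B𝄫.
The 5th scale degree is G♭ and the degree 7 is B𝄫.
From G♭ to B𝄫: 3 semitones over a third = minor.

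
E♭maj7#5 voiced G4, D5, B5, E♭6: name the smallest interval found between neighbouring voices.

Adjacent intervals: G4→D5 = perfect fifth; D5→B5 = major sixth; B5→E♭6 = diminished fourth.
The smallest is B5 to E♭6, a diminished fourth (4 semitones).

diminished fourth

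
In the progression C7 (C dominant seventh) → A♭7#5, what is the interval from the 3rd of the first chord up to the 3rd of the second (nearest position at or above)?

minor sixth

The 3rd of C7 (C dominant seventh) is E; the 3rd of A♭7#5 is C.
From E to C: 8 semitones over a sixth = minor.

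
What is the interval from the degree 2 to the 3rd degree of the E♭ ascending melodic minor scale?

minor second

E♭ melodic minor: E♭ F G♭ A♭ B♭ C D.
That puts F below G♭.
2 letter names make it a second; at 1 semitone (a half step narrower than major) the quality is minor.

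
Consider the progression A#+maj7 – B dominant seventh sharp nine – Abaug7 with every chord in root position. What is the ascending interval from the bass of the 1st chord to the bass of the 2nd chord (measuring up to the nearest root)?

The roots are A# and B.
A# up to B is 1 semitone, a half step narrower than a major second, so the interval is minor.

minor second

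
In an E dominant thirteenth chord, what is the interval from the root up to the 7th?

minor 7th

E13 is spelled E, G♯, B, D, F♯, C♯.
The root is E and the 7th is D.
E up to D is 10 semitones, a half step narrower than a major seventh, so the interval is minor.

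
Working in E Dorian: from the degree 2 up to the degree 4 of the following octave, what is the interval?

The scale runs E F# G A B C# D.
The degree 2 is F# and the scale degree 4 (up an octave) is A.
F# up to A is 15 semitones, a half step narrower than a major tenth, so the interval is minor.

m10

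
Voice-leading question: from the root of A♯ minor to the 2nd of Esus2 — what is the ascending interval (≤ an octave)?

The root of A♯ minor is A♯; the 2nd of Esus2 is F♯.
6 letter names make it a sixth; at 8 semitones (a half step narrower than major) the quality is minor.

minor sixth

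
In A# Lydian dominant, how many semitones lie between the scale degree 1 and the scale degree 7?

The scale is A# B# C## D## E# F## G#.
A# up to G# is a minor seventh — 10 semitones.

10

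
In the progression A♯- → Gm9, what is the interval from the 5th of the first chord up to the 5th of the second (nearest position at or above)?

The 5th of A♯- is E♯; the 5th of Gm9 is D.
From E♯ to D: 9 semitones over a seventh = diminished.

diminished 7th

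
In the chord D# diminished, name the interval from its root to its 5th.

d5

The chord tones of D#dim (D# diminished) are D#, F#, A.
Root = D#; 5th = A.
D# up to A is 6 semitones, a half step narrower than a perfect fifth, so the interval is diminished.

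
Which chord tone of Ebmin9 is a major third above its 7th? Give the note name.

Spelling the chord: Eb–Gb–Bb–Db–F.
The 7th is Db. A major third above Db is F.
F is the chord's 9th.

F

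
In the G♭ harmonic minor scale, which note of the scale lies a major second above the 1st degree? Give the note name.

Ab

The scale is G♭ A♭ B𝄫 C♭ D♭ E𝄫 F.
The 1st degree is G♭; a major second above that is A♭ — scale degree 2.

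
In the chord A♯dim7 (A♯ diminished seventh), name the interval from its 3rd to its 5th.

Spelling the chord: A♯ C♯ E G.
So we need the interval from C♯ up to E.
3 letter names make it a third; at 3 semitones (a half step narrower than major) the quality is minor.

m3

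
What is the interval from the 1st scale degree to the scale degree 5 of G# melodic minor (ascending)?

perfect 5th

The scale runs G# A# B C# D# E# F##.
The 1st scale degree is G# and the scale degree 5 is D#.
From G# to D# is 7 semitones, exactly the perfect fifth.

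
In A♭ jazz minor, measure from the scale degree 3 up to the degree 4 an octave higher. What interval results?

major ninth

Spelling A♭ jazz minor: A♭ B♭ C♭ D♭ E♭ F G.
That puts C♭ below D♭.
C♭ up to D♭ spans 9 letter names and 14 semitones — a major ninth.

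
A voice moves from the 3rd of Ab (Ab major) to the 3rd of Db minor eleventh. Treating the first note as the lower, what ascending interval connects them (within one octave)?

diminished fourth

Ab (Ab major) has C as its 3rd, and Db minor eleventh has Fb as its 3rd.
4 letter names make it a fourth; at 4 semitones (a half step narrower than perfect) the quality is diminished.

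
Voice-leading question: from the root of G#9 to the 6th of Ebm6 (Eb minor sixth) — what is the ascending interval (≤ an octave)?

diminished fourth

The root of G#9 is G#; the 6th of Ebm6 (Eb minor sixth) is C.
4 letter names make it a fourth; at 4 semitones (a half step narrower than perfect) the quality is diminished.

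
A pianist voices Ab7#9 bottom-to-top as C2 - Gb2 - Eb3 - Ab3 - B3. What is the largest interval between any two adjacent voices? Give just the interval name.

Adjacent intervals: C2→Gb2 = diminished fifth; Gb2→Eb3 = major sixth; Eb3→Ab3 = perfect fourth; Ab3→B3 = augmented second.
The largest is Gb2 to Eb3, a major sixth (9 semitones).

major sixth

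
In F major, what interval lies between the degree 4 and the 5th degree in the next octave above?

major ninth

Spelling F major: F G A Bb C D E.
That puts Bb below C.
From Bb to C is 14 semitones, exactly the major ninth.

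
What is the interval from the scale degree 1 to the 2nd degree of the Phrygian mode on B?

B phrygian: B C D E F# G A.
That puts B below C.
From B to C: 1 semitone over a second = minor.

minor second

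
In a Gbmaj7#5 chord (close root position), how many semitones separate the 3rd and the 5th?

4

The chord tones of Gb augmented major seventh are Gb, Bb, D, F.
Bb to D is a major third: 4 semitones.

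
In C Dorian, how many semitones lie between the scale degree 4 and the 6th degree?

The scale is C D Eb F G A Bb.
F up to A is a major third — 4 semitones.

4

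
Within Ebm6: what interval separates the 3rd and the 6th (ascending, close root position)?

Ebmin6: Eb–Gb–Bb–C.
The 3rd is Gb and the 6th is C.
Gb up to C is 6 semitones, a half step wider than a perfect fourth, so the interval is augmented.

augmented fourth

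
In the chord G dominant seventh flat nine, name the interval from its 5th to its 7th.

G7b9 is spelled G-B-D-F-A♭.
So we need the interval from D up to F.
From D to F: 3 semitones over a third = minor.

minor third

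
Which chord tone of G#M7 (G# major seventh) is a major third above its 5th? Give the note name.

F##

G#M7 is spelled G#-B#-D#-F##.
The 5th is D#. A major third above D# is F##.
F## is the chord's 7th.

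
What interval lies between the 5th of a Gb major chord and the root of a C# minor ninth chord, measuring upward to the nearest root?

The 5th of Gb major is Db; the root of C# minor ninth is C#.
Db up to C# is 12 semitones, a half step wider than a major seventh, so the interval is augmented.

A7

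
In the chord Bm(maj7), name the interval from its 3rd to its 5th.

BmM7 is spelled B, D, F#, A#.
The 3rd is D and the 5th is F#.
From D to F# is 4 semitones, exactly the major third.

major third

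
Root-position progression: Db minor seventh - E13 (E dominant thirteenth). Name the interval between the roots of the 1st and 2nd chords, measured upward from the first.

The roots are Db and E.
From Db to E: 3 semitones over a second = augmented.

augmented 2nd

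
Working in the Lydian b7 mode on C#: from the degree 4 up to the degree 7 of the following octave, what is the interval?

Spelling the Lydian b7 mode on C#: C# D# E# F## G# A# B.
The degree 4 is F## and the degree 7 (up an octave) is B.
11 letter names make it an eleventh; at 16 semitones (a half step narrower than perfect) the quality is diminished.

diminished 11th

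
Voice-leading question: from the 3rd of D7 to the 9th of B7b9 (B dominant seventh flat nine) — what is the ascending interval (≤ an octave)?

D7 has F♯ as its 3rd, and B7b9 (B dominant seventh flat nine) has C as its 9th.
F♯ up to C is 6 semitones, a half step narrower than a perfect fifth, so the interval is diminished.

d5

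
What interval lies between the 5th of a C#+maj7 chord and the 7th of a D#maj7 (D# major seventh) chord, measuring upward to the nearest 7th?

perfect fourth

The 5th of C#+maj7 is G##; the 7th of D#maj7 (D# major seventh) is C##.
G## up to C## spans 4 letter names and 5 semitones — a perfect fourth.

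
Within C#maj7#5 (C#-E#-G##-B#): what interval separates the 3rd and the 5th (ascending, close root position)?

major third

3rd = E#; 5th = G##.
Counting 3 letters and 4 half steps from E# gives a major third.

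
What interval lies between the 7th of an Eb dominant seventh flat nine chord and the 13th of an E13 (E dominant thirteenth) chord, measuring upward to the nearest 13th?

augmented 7th

Eb dominant seventh flat nine has Db as its 7th, and E13 (E dominant thirteenth) has C# as its 13th.
Db up to C# is 12 semitones, a half step wider than a major seventh, so the interval is augmented.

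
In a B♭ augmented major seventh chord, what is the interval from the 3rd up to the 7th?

B♭maj7#5 is spelled B♭, D, F♯, A.
The 3rd is D and the 7th is A.
Counting 5 letters and 7 half steps from D gives a perfect fifth.

perfect 5th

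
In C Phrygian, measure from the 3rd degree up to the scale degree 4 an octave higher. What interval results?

M9

The scale runs C Db Eb F G Ab Bb.
3rd degree = Eb; scale degree 4 (up an octave) = F.
Counting 9 letters and 14 half steps from Eb gives a major ninth.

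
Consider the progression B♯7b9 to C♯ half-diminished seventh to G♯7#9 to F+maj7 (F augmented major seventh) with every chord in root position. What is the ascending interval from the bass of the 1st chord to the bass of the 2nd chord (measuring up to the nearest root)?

m2

The roots are B♯ and C♯.
B♯ up to C♯ is 1 semitone, a half step narrower than a major second, so the interval is minor.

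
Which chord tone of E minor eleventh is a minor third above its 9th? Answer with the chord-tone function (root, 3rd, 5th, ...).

11th

The chord tones of Em11 are E G B D F# A.
The 9th is F#. A minor third above F# is A.
A is the chord's 11th.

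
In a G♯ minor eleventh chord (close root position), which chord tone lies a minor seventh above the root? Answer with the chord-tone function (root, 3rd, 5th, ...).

7th

G♯m11 (G♯ minor eleventh) is spelled G♯–B–D♯–F♯–A♯–C♯.
The root is G♯. A minor seventh above G♯ is F♯.
F♯ is the chord's 7th.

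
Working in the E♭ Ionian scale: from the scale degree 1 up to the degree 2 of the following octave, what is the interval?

major ninth

The scale runs E♭ F G A♭ B♭ C D.
So we need the interval from E♭ up to F.
From E♭ to F is 14 semitones, exactly the major ninth.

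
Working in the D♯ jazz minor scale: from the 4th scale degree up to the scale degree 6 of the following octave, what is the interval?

D♯ melodic minor: D♯ E♯ F♯ G♯ A♯ B♯ C𝄪.
That puts G♯ below B♯.
G♯ up to B♯ spans 10 letter names and 16 semitones — a major tenth.

major 10th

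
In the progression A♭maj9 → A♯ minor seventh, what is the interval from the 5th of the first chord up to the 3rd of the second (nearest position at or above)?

A6

A♭maj9 has E♭ as its 5th, and A♯ minor seventh has C♯ as its 3rd.
6 letter names make it a sixth; at 10 semitones (a half step wider than major) the quality is augmented.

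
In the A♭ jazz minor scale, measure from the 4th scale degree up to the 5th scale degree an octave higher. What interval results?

The scale runs A♭ B♭ C♭ D♭ E♭ F G.
That puts D♭ below E♭.
From D♭ to E♭ is 14 semitones, exactly the major ninth.

major 9th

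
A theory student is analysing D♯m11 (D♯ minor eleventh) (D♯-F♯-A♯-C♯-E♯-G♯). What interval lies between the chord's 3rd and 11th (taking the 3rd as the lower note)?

M9

The 3rd is F♯ and the 11th is G♯.
From F♯ to G♯ is 14 semitones, exactly the major ninth.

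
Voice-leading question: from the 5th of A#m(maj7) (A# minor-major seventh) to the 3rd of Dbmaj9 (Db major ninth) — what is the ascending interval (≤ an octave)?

A#m(maj7) (A# minor-major seventh) has E# as its 5th, and Dbmaj9 (Db major ninth) has F as its 3rd.
From E# to F: 0 semitones over a second = diminished.

diminished 2nd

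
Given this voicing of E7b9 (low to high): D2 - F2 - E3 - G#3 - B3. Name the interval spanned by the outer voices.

The outer voices are D2 and B3.
D up to B spans 13 letter names and 21 semitones — a major thirteenth.

M13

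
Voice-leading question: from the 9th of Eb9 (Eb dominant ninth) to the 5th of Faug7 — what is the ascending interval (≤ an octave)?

augmented fifth

The 9th of Eb9 (Eb dominant ninth) is F; the 5th of Faug7 is C#.
5 letter names make it a fifth; at 8 semitones (a half step wider than perfect) the quality is augmented.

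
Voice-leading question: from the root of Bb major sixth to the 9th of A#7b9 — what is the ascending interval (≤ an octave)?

The root of Bb major sixth is Bb; the 9th of A#7b9 is B.
From Bb to B: 1 semitone over a unison = augmented.

augmented unison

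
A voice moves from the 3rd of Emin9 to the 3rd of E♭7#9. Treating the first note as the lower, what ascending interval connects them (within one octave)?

perfect 1st

Emin9 has G as its 3rd, and E♭7#9 has G as its 3rd.
G up to G spans 1 letter names and 0 semitones — a perfect unison.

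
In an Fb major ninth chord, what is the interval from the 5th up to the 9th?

Fbmaj9: Fb Ab Cb Eb Gb.
The 5th is Cb and the 9th is Gb.
From Cb to Gb is 7 semitones, exactly the perfect fifth.

perfect fifth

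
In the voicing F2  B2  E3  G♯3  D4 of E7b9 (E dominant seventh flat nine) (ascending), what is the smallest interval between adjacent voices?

major third

Adjacent intervals: F2→B2 = augmented fourth; B2→E3 = perfect fourth; E3→G♯3 = major third; G♯3→D4 = diminished fifth.
The smallest is E3 to G♯3, a major third (4 semitones).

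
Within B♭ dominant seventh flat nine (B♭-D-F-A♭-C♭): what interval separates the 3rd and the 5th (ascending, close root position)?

minor 3rd

So we need the interval from D up to F.
From D to F: 3 semitones over a third = minor.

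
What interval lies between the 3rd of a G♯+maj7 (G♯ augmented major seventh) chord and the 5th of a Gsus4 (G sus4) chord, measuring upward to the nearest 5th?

G♯+maj7 (G♯ augmented major seventh) has B♯ as its 3rd, and Gsus4 (G sus4) has D as its 5th.
3 letter names make it a third; at 2 semitones (a whole step narrower than major) the quality is diminished.

diminished third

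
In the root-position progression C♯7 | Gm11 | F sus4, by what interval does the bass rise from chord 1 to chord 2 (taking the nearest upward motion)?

The roots are C♯ and G.
C♯ up to G is 6 semitones, a half step narrower than a perfect fifth, so the interval is diminished.

d5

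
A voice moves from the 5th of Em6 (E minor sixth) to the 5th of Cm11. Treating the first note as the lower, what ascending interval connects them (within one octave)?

minor sixth

Em6 (E minor sixth) has B as its 5th, and Cm11 has G as its 5th.
B up to G is 8 semitones, a half step narrower than a major sixth, so the interval is minor.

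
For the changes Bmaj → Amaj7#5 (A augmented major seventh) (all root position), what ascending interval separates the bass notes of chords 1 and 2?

minor seventh

The roots are B and A.
7 letter names make it a seventh; at 10 semitones (a half step narrower than major) the quality is minor.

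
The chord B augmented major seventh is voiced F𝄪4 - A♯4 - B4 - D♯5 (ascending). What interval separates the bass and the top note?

minor 6th

The outer voices are F𝄪4 and D♯5.
From F𝄪 to D♯: 8 semitones over a sixth = minor.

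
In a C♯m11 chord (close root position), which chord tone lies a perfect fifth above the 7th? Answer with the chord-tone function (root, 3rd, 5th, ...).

11th

C♯m11: C♯, E, G♯, B, D♯, F♯.
The 7th is B. A perfect fifth above B is F♯.
F♯ is the chord's 11th.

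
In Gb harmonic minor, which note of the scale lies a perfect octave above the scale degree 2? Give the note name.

The scale is Gb Ab Bbb Cb Db Ebb F.
The scale degree 2 is Ab; a perfect octave above that is Ab — scale degree 2.

Ab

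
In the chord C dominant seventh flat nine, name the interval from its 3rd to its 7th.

d5

C dominant seventh flat nine is spelled C, E, G, B♭, D♭.
So we need the interval from E up to B♭.
E up to B♭ is 6 semitones, a half step narrower than a perfect fifth, so the interval is diminished.
This 3–7 tritone is the characteristic tension at the heart of the dominant sound.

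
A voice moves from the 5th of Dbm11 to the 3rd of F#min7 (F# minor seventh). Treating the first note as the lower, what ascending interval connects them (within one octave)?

augmented unison

The 5th of Dbm11 is Ab; the 3rd of F#min7 (F# minor seventh) is A.
1 letter names make it a unison; at 1 semitone (a half step wider than perfect) the quality is augmented.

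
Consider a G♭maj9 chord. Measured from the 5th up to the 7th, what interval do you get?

G♭ major ninth is spelled G♭, B♭, D♭, F, A♭.
5th = D♭; 7th = F.
D♭ up to F spans 3 letter names and 4 semitones — a major third.

major third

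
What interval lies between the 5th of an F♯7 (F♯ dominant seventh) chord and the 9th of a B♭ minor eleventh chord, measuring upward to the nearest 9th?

F♯7 (F♯ dominant seventh) has C♯ as its 5th, and B♭ minor eleventh has C as its 9th.
8 letter names make it an octave; at 11 semitones (a half step narrower than perfect) the quality is diminished.

diminished octave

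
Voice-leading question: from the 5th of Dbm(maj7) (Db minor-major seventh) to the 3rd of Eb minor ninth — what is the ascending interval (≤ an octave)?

minor seventh

The 5th of Dbm(maj7) (Db minor-major seventh) is Ab; the 3rd of Eb minor ninth is Gb.
7 letter names make it a seventh; at 10 semitones (a half step narrower than major) the quality is minor.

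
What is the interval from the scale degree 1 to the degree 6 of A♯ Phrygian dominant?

minor sixth

A♯ phrygian dominant: A♯ B C𝄪 D♯ E♯ F♯ G♯.
So we need the interval from A♯ up to F♯.
From A♯ to F♯: 8 semitones over a sixth = minor.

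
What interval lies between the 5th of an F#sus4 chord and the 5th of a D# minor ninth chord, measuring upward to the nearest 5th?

M6

F#sus4 has C# as its 5th, and D# minor ninth has A# as its 5th.
From C# to A# is 9 semitones, exactly the major sixth.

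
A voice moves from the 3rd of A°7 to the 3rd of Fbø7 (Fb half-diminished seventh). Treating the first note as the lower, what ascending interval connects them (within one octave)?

d6

The 3rd of A°7 is C; the 3rd of Fbø7 (Fb half-diminished seventh) is Abb.
6 letter names make it a sixth; at 7 semitones (a whole step narrower than major) the quality is diminished.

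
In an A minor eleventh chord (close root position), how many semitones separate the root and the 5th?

A minor eleventh is spelled A C E G B D.
A to E is a perfect fifth: 7 semitones.

7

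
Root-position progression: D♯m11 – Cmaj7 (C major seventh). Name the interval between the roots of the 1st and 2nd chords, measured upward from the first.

The roots are D♯ and C.
From D♯ to C: 9 semitones over a seventh = diminished.

diminished seventh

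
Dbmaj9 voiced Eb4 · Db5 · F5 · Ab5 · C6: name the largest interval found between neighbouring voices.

minor seventh

Adjacent intervals: Eb4→Db5 = minor seventh; Db5→F5 = major third; F5→Ab5 = minor third; Ab5→C6 = major third.
The largest is Eb4 to Db5, a minor seventh (10 semitones).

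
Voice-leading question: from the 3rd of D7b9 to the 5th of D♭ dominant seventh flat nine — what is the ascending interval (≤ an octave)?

The 3rd of D7b9 is F♯; the 5th of D♭ dominant seventh flat nine is A♭.
From F♯ to A♭: 2 semitones over a third = diminished.

diminished 3rd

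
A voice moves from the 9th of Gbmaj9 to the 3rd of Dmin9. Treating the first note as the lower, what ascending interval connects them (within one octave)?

M6

Gbmaj9 has Ab as its 9th, and Dmin9 has F as its 3rd.
Counting 6 letters and 9 half steps from Ab gives a major sixth.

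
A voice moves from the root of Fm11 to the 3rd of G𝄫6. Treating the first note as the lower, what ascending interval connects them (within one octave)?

Fm11 has F as its root, and G𝄫6 has B𝄫 as its 3rd.
4 letter names make it a fourth; at 4 semitones (a half step narrower than perfect) the quality is diminished.

d4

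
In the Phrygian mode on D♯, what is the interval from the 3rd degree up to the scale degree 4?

D♯ phrygian: D♯ E F♯ G♯ A♯ B C♯.
3rd degree = F♯; 4th degree = G♯.
Counting 2 letters and 2 half steps from F♯ gives a major second.

M2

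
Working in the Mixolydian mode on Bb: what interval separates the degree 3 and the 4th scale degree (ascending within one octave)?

The scale runs Bb C D Eb F G Ab.
So we need the interval from D up to Eb.
From D to Eb: 1 semitone over a second = minor.

minor second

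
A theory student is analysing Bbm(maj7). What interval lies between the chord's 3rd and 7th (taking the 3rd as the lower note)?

augmented 5th

Bbm(maj7) is spelled Bb–Db–F–A.
The 3rd is Db and the 7th is A.
Db up to A is 8 semitones, a half step wider than a perfect fifth, so the interval is augmented.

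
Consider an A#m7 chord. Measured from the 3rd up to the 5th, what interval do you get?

Spelling the chord: A# C# E# G#.
So we need the interval from C# up to E#.
C# up to E# spans 3 letter names and 4 semitones — a major third.

major third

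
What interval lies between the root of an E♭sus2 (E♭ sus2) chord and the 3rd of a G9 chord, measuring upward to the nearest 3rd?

The root of E♭sus2 (E♭ sus2) is E♭; the 3rd of G9 is B.
From E♭ to B: 8 semitones over a fifth = augmented.

augmented 5th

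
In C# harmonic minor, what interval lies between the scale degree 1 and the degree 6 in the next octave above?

Spelling C# harmonic minor: C# D# E F# G# A B#.
So we need the interval from C# up to A.
C# up to A is 20 semitones, a half step narrower than a major thirteenth, so the interval is minor.

minor 13th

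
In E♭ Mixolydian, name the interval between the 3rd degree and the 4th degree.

minor 2nd

Spelling E♭ Mixolydian: E♭ F G A♭ B♭ C D♭.
3rd degree = G; degree 4 = A♭.
2 letter names make it a second; at 1 semitone (a half step narrower than major) the quality is minor.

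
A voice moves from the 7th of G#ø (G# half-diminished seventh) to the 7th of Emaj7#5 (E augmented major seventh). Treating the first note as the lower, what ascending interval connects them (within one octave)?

G#ø (G# half-diminished seventh) has F# as its 7th, and Emaj7#5 (E augmented major seventh) has D# as its 7th.
Counting 6 letters and 9 half steps from F# gives a major sixth.

major sixth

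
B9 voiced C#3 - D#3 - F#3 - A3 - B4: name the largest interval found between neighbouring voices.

major 9th

Adjacent intervals: C#3→D#3 = major second; D#3→F#3 = minor third; F#3→A3 = minor third; A3→B4 = major ninth.
The largest is A3 to B4, a major ninth (14 semitones).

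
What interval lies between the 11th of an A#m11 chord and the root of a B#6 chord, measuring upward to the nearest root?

major 6th

A#m11 has D# as its 11th, and B#6 has B# as its root.
D# up to B# spans 6 letter names and 9 semitones — a major sixth.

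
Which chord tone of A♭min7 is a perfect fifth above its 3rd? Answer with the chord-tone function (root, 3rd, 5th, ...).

7th

A♭ minor seventh is spelled A♭ C♭ E♭ G♭.
The 3rd is C♭. A perfect fifth above C♭ is G♭.
G♭ is the chord's 7th.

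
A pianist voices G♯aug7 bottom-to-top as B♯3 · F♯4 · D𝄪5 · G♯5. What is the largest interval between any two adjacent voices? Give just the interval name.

Adjacent intervals: B♯3→F♯4 = diminished fifth; F♯4→D𝄪5 = augmented sixth; D𝄪5→G♯5 = diminished fourth.
The largest is F♯4 to D𝄪5, an augmented sixth (10 semitones).

augmented 6th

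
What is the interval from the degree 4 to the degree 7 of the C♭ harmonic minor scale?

The scale runs C♭ D♭ E𝄫 F♭ G♭ A𝄫 B♭.
That puts F♭ below B♭.
4 letter names make it a fourth; at 6 semitones (a half step wider than perfect) the quality is augmented.

augmented fourth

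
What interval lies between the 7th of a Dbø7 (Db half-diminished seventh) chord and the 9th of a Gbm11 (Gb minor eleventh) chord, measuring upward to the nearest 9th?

Dbø7 (Db half-diminished seventh) has Cb as its 7th, and Gbm11 (Gb minor eleventh) has Ab as its 9th.
Counting 6 letters and 9 half steps from Cb gives a major sixth.

major sixth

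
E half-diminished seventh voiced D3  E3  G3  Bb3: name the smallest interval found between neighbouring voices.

major 2nd

Adjacent intervals: D3→E3 = major second; E3→G3 = minor third; G3→Bb3 = minor third.
The smallest is D3 to E3, a major second (2 semitones).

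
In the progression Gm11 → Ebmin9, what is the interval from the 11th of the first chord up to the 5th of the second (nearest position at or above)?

Gm11 has C as its 11th, and Ebmin9 has Bb as its 5th.
From C to Bb: 10 semitones over a seventh = minor.

m7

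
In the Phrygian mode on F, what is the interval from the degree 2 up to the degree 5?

Spelling the Phrygian mode on F: F Gb Ab Bb C Db Eb.
Degree 2 = Gb; 5th degree = C.
Gb up to C is 6 semitones, a half step wider than a perfect fourth, so the interval is augmented.

augmented 4th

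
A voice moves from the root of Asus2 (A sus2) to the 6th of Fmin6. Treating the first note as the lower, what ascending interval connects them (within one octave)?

P4

The root of Asus2 (A sus2) is A; the 6th of Fmin6 is D.
A up to D spans 4 letter names and 5 semitones — a perfect fourth.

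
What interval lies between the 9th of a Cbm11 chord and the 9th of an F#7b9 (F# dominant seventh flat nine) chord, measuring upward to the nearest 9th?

augmented fourth

Cbm11 has Db as its 9th, and F#7b9 (F# dominant seventh flat nine) has G as its 9th.
From Db to G: 6 semitones over a fourth = augmented.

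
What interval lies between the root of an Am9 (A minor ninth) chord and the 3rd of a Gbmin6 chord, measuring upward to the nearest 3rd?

The root of Am9 (A minor ninth) is A; the 3rd of Gbmin6 is Bbb.
A up to Bbb is 0 semitones, a whole step narrower than a major second, so the interval is diminished.

diminished 2nd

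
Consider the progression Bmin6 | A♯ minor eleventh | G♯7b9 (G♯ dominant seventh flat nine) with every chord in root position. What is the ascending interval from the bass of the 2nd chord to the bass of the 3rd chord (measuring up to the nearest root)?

minor seventh

The roots are A♯ and G♯.
From A♯ to G♯: 10 semitones over a seventh = minor.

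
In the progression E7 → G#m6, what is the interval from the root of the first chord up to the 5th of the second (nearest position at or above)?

major seventh

The root of E7 is E; the 5th of G#m6 is D#.
From E to D# is 11 semitones, exactly the major seventh.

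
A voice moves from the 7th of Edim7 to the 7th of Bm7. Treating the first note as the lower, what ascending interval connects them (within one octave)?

A5

The 7th of Edim7 is Db; the 7th of Bm7 is A.
From Db to A: 8 semitones over a fifth = augmented.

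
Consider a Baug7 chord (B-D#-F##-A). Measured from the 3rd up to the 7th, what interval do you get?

diminished 5th

So we need the interval from D# up to A.
5 letter names make it a fifth; at 6 semitones (a half step narrower than perfect) the quality is diminished.
This 3–7 tritone is the characteristic tension at the heart of the dominant sound.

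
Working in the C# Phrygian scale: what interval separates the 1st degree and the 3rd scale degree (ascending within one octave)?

Spelling the C# Phrygian scale: C# D E F# G# A B.
1st degree = C#; degree 3 = E.
C# up to E is 3 semitones, a half step narrower than a major third, so the interval is minor.

minor third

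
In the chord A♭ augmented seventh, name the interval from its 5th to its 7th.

A♭+7 (A♭ augmented seventh) is spelled A♭, C, E, G♭.
5th = E; 7th = G♭.
3 letter names make it a third; at 2 semitones (a whole step narrower than major) the quality is diminished.

d3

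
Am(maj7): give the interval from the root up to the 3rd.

minor 3rd

A minor-major seventh: A-C-E-G#.
That puts A below C.
3 letter names make it a third; at 3 semitones (a half step narrower than major) the quality is minor.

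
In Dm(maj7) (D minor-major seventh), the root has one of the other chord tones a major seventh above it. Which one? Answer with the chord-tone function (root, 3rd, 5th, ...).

DmM7 (D minor-major seventh): D, F, A, C#.
The root is D. A major seventh above D is C#.
C# is the chord's 7th.

7th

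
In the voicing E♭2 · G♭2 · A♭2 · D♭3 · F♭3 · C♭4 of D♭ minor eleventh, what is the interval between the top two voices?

Those voices are F♭3 and C♭4.
From F♭ to C♭ is 7 semitones, exactly the perfect fifth.

perfect 5th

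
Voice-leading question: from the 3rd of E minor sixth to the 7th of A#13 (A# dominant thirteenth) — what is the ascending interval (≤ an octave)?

augmented unison

E minor sixth has G as its 3rd, and A#13 (A# dominant thirteenth) has G# as its 7th.
From G to G#: 1 semitone over a unison = augmented.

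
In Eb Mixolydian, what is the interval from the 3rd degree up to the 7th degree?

The scale runs Eb F G Ab Bb C Db.
3rd degree = G; 7th degree = Db.
G up to Db is 6 semitones, a half step narrower than a perfect fifth, so the interval is diminished.

diminished fifth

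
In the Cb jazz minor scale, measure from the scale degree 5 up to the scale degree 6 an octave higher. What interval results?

Cb melodic minor: Cb Db Ebb Fb Gb Ab Bb.
The scale degree 5 is Gb and the 6th degree (up an octave) is Ab.
Counting 9 letters and 14 half steps from Gb gives a major ninth.

M9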